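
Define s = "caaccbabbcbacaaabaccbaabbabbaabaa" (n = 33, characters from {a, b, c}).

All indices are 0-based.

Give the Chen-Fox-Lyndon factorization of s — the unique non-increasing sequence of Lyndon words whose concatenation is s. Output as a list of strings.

["c", "aaccbabbcbac", "aaabaccbaabbabbaab", "a", "a"]

emit factor 1: 'c' (i=0, period=1)
emit factor 2: 'aaccbabbcbac' (i=1, period=12)
emit factor 3: 'aaabaccbaabbabbaab' (i=13, period=18)
emit factor 4: 'a' (i=31, period=1)
emit factor 5: 'a' (i=32, period=1)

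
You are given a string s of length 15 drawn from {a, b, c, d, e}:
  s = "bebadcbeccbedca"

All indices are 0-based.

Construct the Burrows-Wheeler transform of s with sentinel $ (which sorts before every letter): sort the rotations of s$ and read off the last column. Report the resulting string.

rank  rotation          last
    0  $bebadcbeccbedca  a
    1  a$bebadcbeccbedc  c
    2  adcbeccbedca$beb  b
    3  badcbeccbedca$be  e
    4  bebadcbeccbedca$  $
    5  beccbedca$bebadc  c
    6  bedca$bebadcbecc  c
    7  ca$bebadcbeccbed  d
    8  cbeccbedca$bebad  d
    9  cbedca$bebadcbec  c
   10  ccbedca$bebadcbe  e
   11  dca$bebadcbeccbe  e
   12  dcbeccbedca$beba  a
   13  ebadcbeccbedca$b  b
   14  eccbedca$bebadcb  b
   15  edca$bebadcbeccb  b

acbe$ccddceeabbb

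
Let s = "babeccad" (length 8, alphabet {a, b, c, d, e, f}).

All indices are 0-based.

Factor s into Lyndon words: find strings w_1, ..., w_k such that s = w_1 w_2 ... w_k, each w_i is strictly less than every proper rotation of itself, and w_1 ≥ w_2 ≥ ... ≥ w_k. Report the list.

["b", "abeccad"]

emit factor 1: 'b' (i=0, period=1)
emit factor 2: 'abeccad' (i=1, period=7)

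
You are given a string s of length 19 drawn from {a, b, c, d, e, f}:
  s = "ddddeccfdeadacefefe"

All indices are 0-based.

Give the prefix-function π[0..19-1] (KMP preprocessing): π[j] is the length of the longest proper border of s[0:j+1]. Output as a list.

π[0] = 0
j=1 s[j]='d': π[1]=1 (border 'd')
j=2 s[j]='d': π[2]=2 (border 'dd')
j=3 s[j]='d': π[3]=3 (border 'ddd')
j=4 s[j]='e': k: 3→2→1→0; π[4]=0 (border '')
j=5 s[j]='c': π[5]=0 (border '')
j=6 s[j]='c': π[6]=0 (border '')
j=7 s[j]='f': π[7]=0 (border '')
j=8 s[j]='d': π[8]=1 (border 'd')
j=9 s[j]='e': k: 1→0; π[9]=0 (border '')
j=10 s[j]='a': π[10]=0 (border '')
j=11 s[j]='d': π[11]=1 (border 'd')
j=12 s[j]='a': k: 1→0; π[12]=0 (border '')
j=13 s[j]='c': π[13]=0 (border '')
j=14 s[j]='e': π[14]=0 (border '')
j=15 s[j]='f': π[15]=0 (border '')
j=16 s[j]='e': π[16]=0 (border '')
j=17 s[j]='f': π[17]=0 (border '')
j=18 s[j]='e': π[18]=0 (border '')

[0, 1, 2, 3, 0, 0, 0, 0, 1, 0, 0, 1, 0, 0, 0, 0, 0, 0, 0]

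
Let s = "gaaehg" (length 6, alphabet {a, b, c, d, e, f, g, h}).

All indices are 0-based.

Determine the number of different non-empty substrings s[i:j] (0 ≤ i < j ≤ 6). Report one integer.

rank | idx | suffix
   0 |   1 | aaehg
   1 |   2 | aehg
   2 |   3 | ehg
   3 |   5 | g
   4 |   0 | gaaehg
   5 |   4 | hg

SA = [1, 2, 3, 5, 0, 4]
i: (SA[i-1],SA[i]) lcp shared
  1: (1,2) 1 'a'
  2: (2,3) 0 ''
  3: (3,5) 0 ''
  4: (5,0) 1 'g'
  5: (0,4) 0 ''

n(n+1)/2 = 6·7/2 = 21
Σ LCP = 0 + 1 + 0 + 0 + 1 + 0 = 2
distinct = 21 − 2 = 19

19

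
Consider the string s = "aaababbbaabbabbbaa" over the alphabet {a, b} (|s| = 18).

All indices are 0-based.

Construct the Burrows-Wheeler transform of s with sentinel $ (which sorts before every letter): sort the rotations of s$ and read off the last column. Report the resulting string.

aab$abaabbbbbabbaaa

rank  rotation             last
    0  $aaababbbaabbabbbaa  a
    1  a$aaababbbaabbabbba  a
    2  aa$aaababbbaabbabbb  b
    3  aaababbbaabbabbbaa$  $
    4  aababbbaabbabbbaa$a  a
    5  aabbabbbaa$aaababbb  b
    6  ababbbaabbabbbaa$aa  a
    7  abbabbbaa$aaababbba  a
    8  abbbaa$aaababbbaabb  b
    9  abbbaabbabbbaa$aaab  b
   10  baa$aaababbbaabbabb  b
   11  baabbabbbaa$aaababb  b
   12  babbbaa$aaababbbaab  b
   13  babbbaabbabbbaa$aaa  a
   14  bbaa$aaababbbaabbab  b
   15  bbaabbabbbaa$aaabab  b
   16  bbabbbaa$aaababbbaa  a
   17  bbbaa$aaababbbaabba  a
   18  bbbaabbabbbaa$aaaba  a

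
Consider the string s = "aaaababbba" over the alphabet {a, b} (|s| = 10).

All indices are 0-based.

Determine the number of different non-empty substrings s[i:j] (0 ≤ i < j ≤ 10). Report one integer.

41

rank→(start, suffix):
  0 → (9, 'a')
  1 → (0, 'aaaababbba')
  2 → (1, 'aaababbba')
  3 → (2, 'aababbba')
  4 → (3, 'ababbba')
  5 → (5, 'abbba')
  6 → (8, 'ba')
  7 → (4, 'babbba')
  8 → (7, 'bba')
  9 → (6, 'bbba')

SA = [9, 0, 1, 2, 3, 5, 8, 4, 7, 6]
i: (SA[i-1],SA[i]) lcp shared
  1: (9,0) 1 'a'
  2: (0,1) 3 'aaa'
  3: (1,2) 2 'aa'
  4: (2,3) 1 'a'
  5: (3,5) 2 'ab'
  6: (5,8) 0 ''
  7: (8,4) 2 'ba'
  8: (4,7) 1 'b'
  9: (7,6) 2 'bb'

n(n+1)/2 = 10·11/2 = 55
Σ LCP = 0 + 1 + 3 + 2 + 1 + 2 + 0 + 2 + 1 + 2 = 14
distinct = 55 − 14 = 41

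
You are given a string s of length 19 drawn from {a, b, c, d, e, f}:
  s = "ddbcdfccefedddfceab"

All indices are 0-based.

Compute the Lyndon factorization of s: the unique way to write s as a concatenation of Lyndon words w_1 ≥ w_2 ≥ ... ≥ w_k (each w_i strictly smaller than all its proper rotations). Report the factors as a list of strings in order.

emit factor 1: 'd' (i=0, period=1)
emit factor 2: 'd' (i=1, period=1)
emit factor 3: 'bcdfccefedddfce' (i=2, period=15)
emit factor 4: 'ab' (i=17, period=2)

["d", "d", "bcdfccefedddfce", "ab"]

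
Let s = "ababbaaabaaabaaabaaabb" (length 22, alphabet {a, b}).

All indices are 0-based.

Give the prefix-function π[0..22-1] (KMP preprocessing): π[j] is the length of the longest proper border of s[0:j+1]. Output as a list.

[0, 0, 1, 2, 0, 1, 1, 1, 2, 3, 1, 1, 2, 3, 1, 1, 2, 3, 1, 1, 2, 0]

π[0] = 0
j=1 s[j]='b': π[1]=0 (border '')
j=2 s[j]='a': π[2]=1 (border 'a')
j=3 s[j]='b': π[3]=2 (border 'ab')
j=4 s[j]='b': k: 2→0; π[4]=0 (border '')
j=5 s[j]='a': π[5]=1 (border 'a')
j=6 s[j]='a': k: 1→0; π[6]=1 (border 'a')
j=7 s[j]='a': k: 1→0; π[7]=1 (border 'a')
j=8 s[j]='b': π[8]=2 (border 'ab')
j=9 s[j]='a': π[9]=3 (border 'aba')
j=10 s[j]='a': k: 3→1→0; π[10]=1 (border 'a')
j=11 s[j]='a': k: 1→0; π[11]=1 (border 'a')
j=12 s[j]='b': π[12]=2 (border 'ab')
j=13 s[j]='a': π[13]=3 (border 'aba')
j=14 s[j]='a': k: 3→1→0; π[14]=1 (border 'a')
j=15 s[j]='a': k: 1→0; π[15]=1 (border 'a')
j=16 s[j]='b': π[16]=2 (border 'ab')
j=17 s[j]='a': π[17]=3 (border 'aba')
j=18 s[j]='a': k: 3→1→0; π[18]=1 (border 'a')
j=19 s[j]='a': k: 1→0; π[19]=1 (border 'a')
j=20 s[j]='b': π[20]=2 (border 'ab')
j=21 s[j]='b': k: 2→0; π[21]=0 (border '')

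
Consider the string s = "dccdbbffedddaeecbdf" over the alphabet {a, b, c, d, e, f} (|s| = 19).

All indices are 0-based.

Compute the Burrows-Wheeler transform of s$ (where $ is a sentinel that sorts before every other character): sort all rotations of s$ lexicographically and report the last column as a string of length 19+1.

rank  rotation              last
    0  $dccdbbffedddaeecbdf  f
    1  aeecbdf$dccdbbffeddd  d
    2  bbffedddaeecbdf$dccd  d
    3  bdf$dccdbbffedddaeec  c
    4  bffedddaeecbdf$dccdb  b
    5  cbdf$dccdbbffedddaee  e
    6  ccdbbffedddaeecbdf$d  d
    7  cdbbffedddaeecbdf$dc  c
    8  daeecbdf$dccdbbffedd  d
    9  dbbffedddaeecbdf$dcc  c
   10  dccdbbffedddaeecbdf$  $
   11  ddaeecbdf$dccdbbffed  d
   12  dddaeecbdf$dccdbbffe  e
   13  df$dccdbbffedddaeecb  b
   14  ecbdf$dccdbbffedddae  e
   15  edddaeecbdf$dccdbbff  f
   16  eecbdf$dccdbbffeddda  a
   17  f$dccdbbffedddaeecbd  d
   18  fedddaeecbdf$dccdbbf  f
   19  ffedddaeecbdf$dccdbb  b

fddcbedcdc$debefadfb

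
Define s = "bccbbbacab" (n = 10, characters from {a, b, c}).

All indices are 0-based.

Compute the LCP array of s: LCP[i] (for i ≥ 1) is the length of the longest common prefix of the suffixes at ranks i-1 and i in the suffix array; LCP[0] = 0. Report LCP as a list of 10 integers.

sorted suffixes:
  #0 SA[0]=8  'ab'
  #1 SA[1]=6  'acab'
  #2 SA[2]=9  'b'
  #3 SA[3]=5  'bacab'
  #4 SA[4]=4  'bbacab'
  #5 SA[5]=3  'bbbacab'
  #6 SA[6]=0  'bccbbbacab'
  #7 SA[7]=7  'cab'
  #8 SA[8]=2  'cbbbacab'
  #9 SA[9]=1  'ccbbbacab'

SA = [8, 6, 9, 5, 4, 3, 0, 7, 2, 1]
rank  pair      lcp
   1  s[8:],s[6:]  1  'a'
   2  s[6:],s[9:]  0  ''
   3  s[9:],s[5:]  1  'b'
   4  s[5:],s[4:]  1  'b'
   5  s[4:],s[3:]  2  'bb'
   6  s[3:],s[0:]  1  'b'
   7  s[0:],s[7:]  0  ''
   8  s[7:],s[2:]  1  'c'
   9  s[2:],s[1:]  1  'c'

[0, 1, 0, 1, 1, 2, 1, 0, 1, 1]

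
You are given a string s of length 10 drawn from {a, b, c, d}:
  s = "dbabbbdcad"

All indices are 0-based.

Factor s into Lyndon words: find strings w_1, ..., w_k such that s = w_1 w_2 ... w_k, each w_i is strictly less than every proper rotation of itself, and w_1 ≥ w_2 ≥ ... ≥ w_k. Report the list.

["d", "b", "abbbdcad"]

emit factor 1: 'd' (i=0, period=1)
emit factor 2: 'b' (i=1, period=1)
emit factor 3: 'abbbdcad' (i=2, period=8)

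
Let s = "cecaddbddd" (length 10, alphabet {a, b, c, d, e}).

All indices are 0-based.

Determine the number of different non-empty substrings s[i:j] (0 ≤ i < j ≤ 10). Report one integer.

sorted suffixes:
  #0 SA[0]=3  'addbddd'
  #1 SA[1]=6  'bddd'
  #2 SA[2]=2  'caddbddd'
  #3 SA[3]=0  'cecaddbddd'
  #4 SA[4]=9  'd'
  #5 SA[5]=5  'dbddd'
  #6 SA[6]=8  'dd'
  #7 SA[7]=4  'ddbddd'
  #8 SA[8]=7  'ddd'
  #9 SA[9]=1  'ecaddbddd'

SA = [3, 6, 2, 0, 9, 5, 8, 4, 7, 1]
i: (SA[i-1],SA[i]) lcp shared
  1: (3,6) 0 ''
  2: (6,2) 0 ''
  3: (2,0) 1 'c'
  4: (0,9) 0 ''
  5: (9,5) 1 'd'
  6: (5,8) 1 'd'
  7: (8,4) 2 'dd'
  8: (4,7) 2 'dd'
  9: (7,1) 0 ''

n(n+1)/2 = 10·11/2 = 55
Σ LCP = 0 + 0 + 0 + 1 + 0 + 1 + 1 + 2 + 2 + 0 = 7
distinct = 55 − 7 = 48

48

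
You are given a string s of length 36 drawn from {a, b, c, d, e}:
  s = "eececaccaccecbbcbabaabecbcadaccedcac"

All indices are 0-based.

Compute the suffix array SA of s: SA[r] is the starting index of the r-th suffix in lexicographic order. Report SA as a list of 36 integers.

rank→(start, suffix):
  0 → (19, 'aabecbcadaccedcac')
  1 → (17, 'abaabecbcadaccedcac')
  2 → (20, 'abecbcadaccedcac')
  3 → (34, 'ac')
  4 → (5, 'accaccecbbcbabaabecbcadaccedcac')
  5 → (8, 'accecbbcbabaabecbcadaccedcac')
  6 → (28, 'accedcac')
  7 → (26, 'adaccedcac')
  8 → (18, 'baabecbcadaccedcac')
  9 → (16, 'babaabecbcadaccedcac')
  10 → (13, 'bbcbabaabecbcadaccedcac')
  11 → (24, 'bcadaccedcac')
  12 → (14, 'bcbabaabecbcadaccedcac')
  13 → (21, 'becbcadaccedcac')
  14 → (35, 'c')
  15 → (33, 'cac')
  16 → (4, 'caccaccecbbcbabaabecbcadaccedcac')
  17 → (7, 'caccecbbcbabaabecbcadaccedcac')
  18 → (25, 'cadaccedcac')
  19 → (15, 'cbabaabecbcadaccedcac')
  20 → (12, 'cbbcbabaabecbcadaccedcac')
  21 → (23, 'cbcadaccedcac')
  22 → (6, 'ccaccecbbcbabaabecbcadaccedcac')
  23 → (9, 'ccecbbcbabaabecbcadaccedcac')
  24 → (29, 'ccedcac')
  25 → (2, 'cecaccaccecbbcbabaabecbcadaccedcac')
  26 → (10, 'cecbbcbabaabecbcadaccedcac')
  27 → (30, 'cedcac')
  28 → (27, 'daccedcac')
  29 → (32, 'dcac')
  30 → (3, 'ecaccaccecbbcbabaabecbcadaccedcac')
  31 → (11, 'ecbbcbabaabecbcadaccedcac')
  32 → (22, 'ecbcadaccedcac')
  33 → (1, 'ececaccaccecbbcbabaabecbcadaccedcac')
  34 → (31, 'edcac')
  35 → (0, 'eececaccaccecbbcbabaabecbcadaccedcac')

[19, 17, 20, 34, 5, 8, 28, 26, 18, 16, 13, 24, 14, 21, 35, 33, 4, 7, 25, 15, 12, 23, 6, 9, 29, 2, 10, 30, 27, 32, 3, 11, 22, 1, 31, 0]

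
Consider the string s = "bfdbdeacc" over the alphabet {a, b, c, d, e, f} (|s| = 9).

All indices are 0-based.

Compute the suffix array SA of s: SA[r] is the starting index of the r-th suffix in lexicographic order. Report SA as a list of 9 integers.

[6, 3, 0, 8, 7, 2, 4, 5, 1]

rank | idx | suffix
   0 |   6 | acc
   1 |   3 | bdeacc
   2 |   0 | bfdbdeacc
   3 |   8 | c
   4 |   7 | cc
   5 |   2 | dbdeacc
   6 |   4 | deacc
   7 |   5 | eacc
   8 |   1 | fdbdeacc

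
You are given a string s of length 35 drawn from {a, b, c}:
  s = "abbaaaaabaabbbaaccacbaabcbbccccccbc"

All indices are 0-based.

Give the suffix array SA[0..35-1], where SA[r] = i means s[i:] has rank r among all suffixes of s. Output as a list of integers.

[3, 4, 5, 6, 9, 21, 14, 7, 0, 10, 22, 18, 15, 2, 8, 20, 13, 1, 12, 11, 25, 33, 23, 26, 34, 17, 19, 24, 32, 16, 31, 30, 29, 28, 27]

sorted suffixes:
  #0 SA[0]=3  'aaaaabaabbbaaccacbaabcbbccccccbc'
  #1 SA[1]=4  'aaaabaabbbaaccacbaabcbbccccccbc'
  #2 SA[2]=5  'aaabaabbbaaccacbaabcbbccccccbc'
  #3 SA[3]=6  'aabaabbbaaccacbaabcbbccccccbc'
  #4 SA[4]=9  'aabbbaaccacbaabcbbccccccbc'
  #5 SA[5]=21  'aabcbbccccccbc'
  #6 SA[6]=14  'aaccacbaabcbbccccccbc'
  #7 SA[7]=7  'abaabbbaaccacbaabcbbccccccbc'
  #8 SA[8]=0  'abbaaaaabaabbbaaccacbaabcbbccccccbc'
  #9 SA[9]=10  'abbbaaccacbaabcbbccccccbc'
  #10 SA[10]=22  'abcbbccccccbc'
  #11 SA[11]=18  'acbaabcbbccccccbc'
  #12 SA[12]=15  'accacbaabcbbccccccbc'
  #13 SA[13]=2  'baaaaabaabbbaaccacbaabcbbccccccbc'
  #14 SA[14]=8  'baabbbaaccacbaabcbbccccccbc'
  #15 SA[15]=20  'baabcbbccccccbc'
  #16 SA[16]=13  'baaccacbaabcbbccccccbc'
  #17 SA[17]=1  'bbaaaaabaabbbaaccacbaabcbbccccccbc'
  #18 SA[18]=12  'bbaaccacbaabcbbccccccbc'
  #19 SA[19]=11  'bbbaaccacbaabcbbccccccbc'
  #20 SA[20]=25  'bbccccccbc'
  #21 SA[21]=33  'bc'
  #22 SA[22]=23  'bcbbccccccbc'
  #23 SA[23]=26  'bccccccbc'
  #24 SA[24]=34  'c'
  #25 SA[25]=17  'cacbaabcbbccccccbc'
  #26 SA[26]=19  'cbaabcbbccccccbc'
  #27 SA[27]=24  'cbbccccccbc'
  #28 SA[28]=32  'cbc'
  #29 SA[29]=16  'ccacbaabcbbccccccbc'
  #30 SA[30]=31  'ccbc'
  #31 SA[31]=30  'cccbc'
  #32 SA[32]=29  'ccccbc'
  #33 SA[33]=28  'cccccbc'
  #34 SA[34]=27  'ccccccbc'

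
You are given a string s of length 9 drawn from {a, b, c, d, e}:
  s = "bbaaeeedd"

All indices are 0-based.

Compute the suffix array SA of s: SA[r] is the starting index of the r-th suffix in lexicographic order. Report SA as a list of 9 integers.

[2, 3, 1, 0, 8, 7, 6, 5, 4]

sorted suffixes:
  #0 SA[0]=2  'aaeeedd'
  #1 SA[1]=3  'aeeedd'
  #2 SA[2]=1  'baaeeedd'
  #3 SA[3]=0  'bbaaeeedd'
  #4 SA[4]=8  'd'
  #5 SA[5]=7  'dd'
  #6 SA[6]=6  'edd'
  #7 SA[7]=5  'eedd'
  #8 SA[8]=4  'eeedd'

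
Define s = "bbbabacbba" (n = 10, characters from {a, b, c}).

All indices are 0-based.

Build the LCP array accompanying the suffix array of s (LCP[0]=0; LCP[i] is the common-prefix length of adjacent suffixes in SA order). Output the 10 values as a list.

rank | idx | suffix
   0 |   9 | a
   1 |   3 | abacbba
   2 |   5 | acbba
   3 |   8 | ba
   4 |   2 | babacbba
   5 |   4 | bacbba
   6 |   7 | bba
   7 |   1 | bbabacbba
   8 |   0 | bbbabacbba
   9 |   6 | cbba

SA = [9, 3, 5, 8, 2, 4, 7, 1, 0, 6]
rank  pair      lcp
   1  s[9:],s[3:]  1  'a'
   2  s[3:],s[5:]  1  'a'
   3  s[5:],s[8:]  0  ''
   4  s[8:],s[2:]  2  'ba'
   5  s[2:],s[4:]  2  'ba'
   6  s[4:],s[7:]  1  'b'
   7  s[7:],s[1:]  3  'bba'
   8  s[1:],s[0:]  2  'bb'
   9  s[0:],s[6:]  0  ''

[0, 1, 1, 0, 2, 2, 1, 3, 2, 0]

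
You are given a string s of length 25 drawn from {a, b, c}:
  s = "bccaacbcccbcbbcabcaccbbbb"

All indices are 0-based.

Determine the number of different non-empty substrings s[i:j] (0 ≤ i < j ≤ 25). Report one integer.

281

rank | idx | suffix
   0 |   3 | aacbcccbcbbcabcaccbbbb
   1 |  15 | abcaccbbbb
   2 |   4 | acbcccbcbbcabcaccbbbb
   3 |  18 | accbbbb
   4 |  24 | b
   5 |  23 | bb
   6 |  22 | bbb
   7 |  21 | bbbb
   8 |  12 | bbcabcaccbbbb
   9 |  13 | bcabcaccbbbb
  10 |  16 | bcaccbbbb
  11 |  10 | bcbbcabcaccbbbb
  12 |   0 | bccaacbcccbcbbcabcaccbbbb
  13 |   6 | bcccbcbbcabcaccbbbb
  14 |   2 | caacbcccbcbbcabcaccbbbb
  15 |  14 | cabcaccbbbb
  16 |  17 | caccbbbb
  17 |  20 | cbbbb
  18 |  11 | cbbcabcaccbbbb
  19 |   9 | cbcbbcabcaccbbbb
  20 |   5 | cbcccbcbbcabcaccbbbb
  21 |   1 | ccaacbcccbcbbcabcaccbbbb
  22 |  19 | ccbbbb
  23 |   8 | ccbcbbcabcaccbbbb
  24 |   7 | cccbcbbcabcaccbbbb

SA = [3, 15, 4, 18, 24, 23, 22, 21, 12, 13, 16, 10, 0, 6, 2, 14, 17, 20, 11, 9, 5, 1, 19, 8, 7]
[i] adj suffixes → lcp
  [1] 3/15 → 1 ('a')
  [2] 15/4 → 1 ('a')
  [3] 4/18 → 2 ('ac')
  [4] 18/24 → 0 ('')
  [5] 24/23 → 1 ('b')
  [6] 23/22 → 2 ('bb')
  [7] 22/21 → 3 ('bbb')
  [8] 21/12 → 2 ('bb')
  [9] 12/13 → 1 ('b')
  [10] 13/16 → 3 ('bca')
  [11] 16/10 → 2 ('bc')
  [12] 10/0 → 2 ('bc')
  [13] 0/6 → 3 ('bcc')
  [14] 6/2 → 0 ('')
  [15] 2/14 → 2 ('ca')
  [16] 14/17 → 2 ('ca')
  [17] 17/20 → 1 ('c')
  [18] 20/11 → 3 ('cbb')
  [19] 11/9 → 2 ('cb')
  [20] 9/5 → 3 ('cbc')
  [21] 5/1 → 1 ('c')
  [22] 1/19 → 2 ('cc')
  [23] 19/8 → 3 ('ccb')
  [24] 8/7 → 2 ('cc')

n(n+1)/2 = 25·26/2 = 325
Σ LCP = 0 + 1 + 1 + 2 + 0 + 1 + 2 + 3 + 2 + 1 + 3 + 2 + 2 + 3 + 0 + 2 + 2 + 1 + 3 + 2 + 3 + 1 + 2 + 3 + 2 = 44
distinct = 325 − 44 = 281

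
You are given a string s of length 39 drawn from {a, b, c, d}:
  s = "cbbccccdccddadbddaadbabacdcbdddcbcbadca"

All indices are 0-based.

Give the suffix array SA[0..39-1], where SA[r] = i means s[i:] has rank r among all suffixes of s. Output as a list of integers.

rank | idx | suffix
   0 |  38 | a
   1 |  17 | aadbabacdcbdddcbcbadca
   2 |  21 | abacdcbdddcbcbadca
   3 |  23 | acdcbdddcbcbadca
   4 |  18 | adbabacdcbdddcbcbadca
   5 |  12 | adbddaadbabacdcbdddcbcbadca
   6 |  35 | adca
   7 |  20 | babacdcbdddcbcbadca
   8 |  22 | bacdcbdddcbcbadca
   9 |  34 | badca
  10 |   1 | bbccccdccddadbddaadbabacdcbdddcbcbadca
  11 |  32 | bcbadca
  12 |   2 | bccccdccddadbddaadbabacdcbdddcbcbadca
  13 |  14 | bddaadbabacdcbdddcbcbadca
  14 |  27 | bdddcbcbadca
  15 |  37 | ca
  16 |  33 | cbadca
  17 |   0 | cbbccccdccddadbddaadbabacdcbdddcbcbadca
  18 |  31 | cbcbadca
  19 |  26 | cbdddcbcbadca
  20 |   3 | ccccdccddadbddaadbabacdcbdddcbcbadca
  21 |   4 | cccdccddadbddaadbabacdcbdddcbcbadca
  22 |   5 | ccdccddadbddaadbabacdcbdddcbcbadca
  23 |   8 | ccddadbddaadbabacdcbdddcbcbadca
  24 |  24 | cdcbdddcbcbadca
  25 |   6 | cdccddadbddaadbabacdcbdddcbcbadca
  26 |   9 | cddadbddaadbabacdcbdddcbcbadca
  27 |  16 | daadbabacdcbdddcbcbadca
  28 |  11 | dadbddaadbabacdcbdddcbcbadca
  29 |  19 | dbabacdcbdddcbcbadca
  30 |  13 | dbddaadbabacdcbdddcbcbadca
  31 |  36 | dca
  32 |  30 | dcbcbadca
  33 |  25 | dcbdddcbcbadca
  34 |   7 | dccddadbddaadbabacdcbdddcbcbadca
  35 |  15 | ddaadbabacdcbdddcbcbadca
  36 |  10 | ddadbddaadbabacdcbdddcbcbadca
  37 |  29 | ddcbcbadca
  38 |  28 | dddcbcbadca

[38, 17, 21, 23, 18, 12, 35, 20, 22, 34, 1, 32, 2, 14, 27, 37, 33, 0, 31, 26, 3, 4, 5, 8, 24, 6, 9, 16, 11, 19, 13, 36, 30, 25, 7, 15, 10, 29, 28]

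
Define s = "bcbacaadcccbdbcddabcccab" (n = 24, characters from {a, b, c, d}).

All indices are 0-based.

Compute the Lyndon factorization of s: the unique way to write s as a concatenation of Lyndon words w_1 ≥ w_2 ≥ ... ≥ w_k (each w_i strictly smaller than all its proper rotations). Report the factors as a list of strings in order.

emit factor 1: 'bc' (i=0, period=2)
emit factor 2: 'b' (i=2, period=1)
emit factor 3: 'ac' (i=3, period=2)
emit factor 4: 'aadcccbdbcddabcccab' (i=5, period=19)

["bc", "b", "ac", "aadcccbdbcddabcccab"]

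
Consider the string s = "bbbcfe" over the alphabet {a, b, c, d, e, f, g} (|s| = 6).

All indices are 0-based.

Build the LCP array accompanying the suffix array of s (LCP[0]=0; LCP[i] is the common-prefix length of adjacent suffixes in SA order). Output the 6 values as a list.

rank | idx | suffix
   0 |   0 | bbbcfe
   1 |   1 | bbcfe
   2 |   2 | bcfe
   3 |   3 | cfe
   4 |   5 | e
   5 |   4 | fe

SA = [0, 1, 2, 3, 5, 4]
[i] adj suffixes → lcp
  [1] 0/1 → 2 ('bb')
  [2] 1/2 → 1 ('b')
  [3] 2/3 → 0 ('')
  [4] 3/5 → 0 ('')
  [5] 5/4 → 0 ('')

[0, 2, 1, 0, 0, 0]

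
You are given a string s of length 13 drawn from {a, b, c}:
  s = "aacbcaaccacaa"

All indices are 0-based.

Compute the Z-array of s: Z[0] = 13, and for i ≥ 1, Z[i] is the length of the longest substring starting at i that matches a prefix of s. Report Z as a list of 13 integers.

Z[0]=13
i=1: fresh scan; Z[1]=1 extend→box=[1,2)
i=2: fresh scan; Z[2]=0
i=3: fresh scan; Z[3]=0
i=4: fresh scan; Z[4]=0
i=5: fresh scan; Z[5]=3 extend→box=[5,8)
i=6: min(r-i=2, Z[1]=1)=1; Z[6]=1
i=7: min(r-i=1, Z[2]=0)=0; Z[7]=0
i=8: fresh scan; Z[8]=0
i=9: fresh scan; Z[9]=1 extend→box=[9,10)
i=10: fresh scan; Z[10]=0
i=11: fresh scan; Z[11]=2 extend→box=[11,13)
i=12: min(r-i=1, Z[1]=1)=1; Z[12]=1

[13, 1, 0, 0, 0, 3, 1, 0, 0, 1, 0, 2, 1]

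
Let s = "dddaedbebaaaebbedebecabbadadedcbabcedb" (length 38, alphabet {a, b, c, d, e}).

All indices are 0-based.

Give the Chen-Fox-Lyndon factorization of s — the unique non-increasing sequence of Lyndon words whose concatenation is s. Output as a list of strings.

emit factor 1: 'd' (i=0, period=1)
emit factor 2: 'd' (i=1, period=1)
emit factor 3: 'd' (i=2, period=1)
emit factor 4: 'aedbeb' (i=3, period=6)
emit factor 5: 'aaaebbedebecabbadadedcbabcedb' (i=9, period=29)

["d", "d", "d", "aedbeb", "aaaebbedebecabbadadedcbabcedb"]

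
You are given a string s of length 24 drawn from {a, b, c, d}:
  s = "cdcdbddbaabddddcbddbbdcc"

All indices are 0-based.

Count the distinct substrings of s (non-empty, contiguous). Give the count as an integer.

rank | idx | suffix
   0 |   8 | aabddddcbddbbdcc
   1 |   9 | abddddcbddbbdcc
   2 |   7 | baabddddcbddbbdcc
   3 |  19 | bbdcc
   4 |  20 | bdcc
   5 |   4 | bddbaabddddcbddbbdcc
   6 |  16 | bddbbdcc
   7 |  10 | bddddcbddbbdcc
   8 |  23 | c
   9 |  15 | cbddbbdcc
  10 |  22 | cc
  11 |   2 | cdbddbaabddddcbddbbdcc
  12 |   0 | cdcdbddbaabddddcbddbbdcc
  13 |   6 | dbaabddddcbddbbdcc
  14 |  18 | dbbdcc
  15 |   3 | dbddbaabddddcbddbbdcc
  16 |  14 | dcbddbbdcc
  17 |  21 | dcc
  18 |   1 | dcdbddbaabddddcbddbbdcc
  19 |   5 | ddbaabddddcbddbbdcc
  20 |  17 | ddbbdcc
  21 |  13 | ddcbddbbdcc
  22 |  12 | dddcbddbbdcc
  23 |  11 | ddddcbddbbdcc

SA = [8, 9, 7, 19, 20, 4, 16, 10, 23, 15, 22, 2, 0, 6, 18, 3, 14, 21, 1, 5, 17, 13, 12, 11]
i: (SA[i-1],SA[i]) lcp shared
  1: (8,9) 1 'a'
  2: (9,7) 0 ''
  3: (7,19) 1 'b'
  4: (19,20) 1 'b'
  5: (20,4) 2 'bd'
  6: (4,16) 4 'bddb'
  7: (16,10) 3 'bdd'
  8: (10,23) 0 ''
  9: (23,15) 1 'c'
  10: (15,22) 1 'c'
  11: (22,2) 1 'c'
  12: (2,0) 2 'cd'
  13: (0,6) 0 ''
  14: (6,18) 2 'db'
  15: (18,3) 2 'db'
  16: (3,14) 1 'd'
  17: (14,21) 2 'dc'
  18: (21,1) 2 'dc'
  19: (1,5) 1 'd'
  20: (5,17) 3 'ddb'
  21: (17,13) 2 'dd'
  22: (13,12) 2 'dd'
  23: (12,11) 3 'ddd'

n(n+1)/2 = 24·25/2 = 300
Σ LCP = 0 + 1 + 0 + 1 + 1 + 2 + 4 + 3 + 0 + 1 + 1 + 1 + 2 + 0 + 2 + 2 + 1 + 2 + 2 + 1 + 3 + 2 + 2 + 3 = 37
distinct = 300 − 37 = 263

263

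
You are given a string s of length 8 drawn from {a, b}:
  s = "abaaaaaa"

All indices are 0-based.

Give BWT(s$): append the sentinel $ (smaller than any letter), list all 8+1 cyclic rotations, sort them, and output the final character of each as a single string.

rank  rotation   last
    0  $abaaaaaa  a
    1  a$abaaaaa  a
    2  aa$abaaaa  a
    3  aaa$abaaa  a
    4  aaaa$abaa  a
    5  aaaaa$aba  a
    6  aaaaaa$ab  b
    7  abaaaaaa$  $
    8  baaaaaa$a  a

aaaaaab$a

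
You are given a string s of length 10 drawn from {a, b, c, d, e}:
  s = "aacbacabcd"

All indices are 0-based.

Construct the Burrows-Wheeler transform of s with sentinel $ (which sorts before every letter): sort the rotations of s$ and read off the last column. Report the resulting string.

rank  rotation     last
    0  $aacbacabcd  d
    1  aacbacabcd$  $
    2  abcd$aacbac  c
    3  acabcd$aacb  b
    4  acbacabcd$a  a
    5  bacabcd$aac  c
    6  bcd$aacbaca  a
    7  cabcd$aacba  a
    8  cbacabcd$aa  a
    9  cd$aacbacab  b
   10  d$aacbacabc  c

d$cbacaaabc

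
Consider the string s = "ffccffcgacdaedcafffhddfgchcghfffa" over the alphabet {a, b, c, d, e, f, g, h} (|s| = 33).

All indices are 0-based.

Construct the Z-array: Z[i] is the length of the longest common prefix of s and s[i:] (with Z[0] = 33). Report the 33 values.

Z[0]=33
i=1: outside box; Z[1]=1 grow→box=[1,2)
i=2: outside box; Z[2]=0
i=3: outside box; Z[3]=0
i=4: outside box; Z[4]=3 grow→box=[4,7)
i=5: min(r-i=2, Z[1]=1)=1; Z[5]=1
i=6: min(r-i=1, Z[2]=0)=0; Z[6]=0
i=7: outside box; Z[7]=0
i=8: outside box; Z[8]=0
i=9: outside box; Z[9]=0
i=10: outside box; Z[10]=0
i=11: outside box; Z[11]=0
i=12: outside box; Z[12]=0
i=13: outside box; Z[13]=0
i=14: outside box; Z[14]=0
i=15: outside box; Z[15]=0
i=16: outside box; Z[16]=2 grow→box=[16,18)
i=17: min(r-i=1, Z[1]=1)=1; Z[17]=2 grow→box=[17,19)
i=18: min(r-i=1, Z[1]=1)=1; Z[18]=1
i=19: outside box; Z[19]=0
i=20: outside box; Z[20]=0
i=21: outside box; Z[21]=0
i=22: outside box; Z[22]=1 grow→box=[22,23)
i=23: outside box; Z[23]=0
i=24: outside box; Z[24]=0
i=25: outside box; Z[25]=0
i=26: outside box; Z[26]=0
i=27: outside box; Z[27]=0
i=28: outside box; Z[28]=0
i=29: outside box; Z[29]=2 grow→box=[29,31)
i=30: min(r-i=1, Z[1]=1)=1; Z[30]=2 grow→box=[30,32)
i=31: min(r-i=1, Z[1]=1)=1; Z[31]=1
i=32: outside box; Z[32]=0

[33, 1, 0, 0, 3, 1, 0, 0, 0, 0, 0, 0, 0, 0, 0, 0, 2, 2, 1, 0, 0, 0, 1, 0, 0, 0, 0, 0, 0, 2, 2, 1, 0]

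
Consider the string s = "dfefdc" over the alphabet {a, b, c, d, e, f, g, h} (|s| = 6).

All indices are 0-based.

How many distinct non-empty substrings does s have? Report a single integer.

rank→(start, suffix):
  0 → (5, 'c')
  1 → (4, 'dc')
  2 → (0, 'dfefdc')
  3 → (2, 'efdc')
  4 → (3, 'fdc')
  5 → (1, 'fefdc')

SA = [5, 4, 0, 2, 3, 1]
[i] adj suffixes → lcp
  [1] 5/4 → 0 ('')
  [2] 4/0 → 1 ('d')
  [3] 0/2 → 0 ('')
  [4] 2/3 → 0 ('')
  [5] 3/1 → 1 ('f')

n(n+1)/2 = 6·7/2 = 21
Σ LCP = 0 + 0 + 1 + 0 + 0 + 1 = 2
distinct = 21 − 2 = 19

19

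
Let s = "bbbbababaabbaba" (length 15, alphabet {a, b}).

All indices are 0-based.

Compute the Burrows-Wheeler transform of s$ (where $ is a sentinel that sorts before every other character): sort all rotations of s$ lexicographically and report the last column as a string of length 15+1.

abbbbbaaabababb$

rank  rotation          last
    0  $bbbbababaabbaba  a
    1  a$bbbbababaabbab  b
    2  aabbaba$bbbbabab  b
    3  aba$bbbbababaabb  b
    4  abaabbaba$bbbbab  b
    5  ababaabbaba$bbbb  b
    6  abbaba$bbbbababa  a
    7  ba$bbbbababaabba  a
    8  baabbaba$bbbbaba  a
    9  baba$bbbbababaab  b
   10  babaabbaba$bbbba  a
   11  bababaabbaba$bbb  b
   12  bbaba$bbbbababaa  a
   13  bbababaabbaba$bb  b
   14  bbbababaabbaba$b  b
   15  bbbbababaabbaba$  $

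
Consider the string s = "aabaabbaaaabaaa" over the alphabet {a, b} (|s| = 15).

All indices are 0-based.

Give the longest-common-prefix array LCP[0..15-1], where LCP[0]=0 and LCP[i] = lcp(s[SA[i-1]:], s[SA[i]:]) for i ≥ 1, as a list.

[0, 1, 2, 3, 3, 2, 5, 3, 1, 4, 2, 0, 4, 3, 1]

sorted suffixes:
  #0 SA[0]=14  'a'
  #1 SA[1]=13  'aa'
  #2 SA[2]=12  'aaa'
  #3 SA[3]=7  'aaaabaaa'
  #4 SA[4]=8  'aaabaaa'
  #5 SA[5]=9  'aabaaa'
  #6 SA[6]=0  'aabaabbaaaabaaa'
  #7 SA[7]=3  'aabbaaaabaaa'
  #8 SA[8]=10  'abaaa'
  #9 SA[9]=1  'abaabbaaaabaaa'
  #10 SA[10]=4  'abbaaaabaaa'
  #11 SA[11]=11  'baaa'
  #12 SA[12]=6  'baaaabaaa'
  #13 SA[13]=2  'baabbaaaabaaa'
  #14 SA[14]=5  'bbaaaabaaa'

SA = [14, 13, 12, 7, 8, 9, 0, 3, 10, 1, 4, 11, 6, 2, 5]
rank  pair      lcp
   1  s[14:],s[13:]  1  'a'
   2  s[13:],s[12:]  2  'aa'
   3  s[12:],s[7:]  3  'aaa'
   4  s[7:],s[8:]  3  'aaa'
   5  s[8:],s[9:]  2  'aa'
   6  s[9:],s[0:]  5  'aabaa'
   7  s[0:],s[3:]  3  'aab'
   8  s[3:],s[10:]  1  'a'
   9  s[10:],s[1:]  4  'abaa'
  10  s[1:],s[4:]  2  'ab'
  11  s[4:],s[11:]  0  ''
  12  s[11:],s[6:]  4  'baaa'
  13  s[6:],s[2:]  3  'baa'
  14  s[2:],s[5:]  1  'b'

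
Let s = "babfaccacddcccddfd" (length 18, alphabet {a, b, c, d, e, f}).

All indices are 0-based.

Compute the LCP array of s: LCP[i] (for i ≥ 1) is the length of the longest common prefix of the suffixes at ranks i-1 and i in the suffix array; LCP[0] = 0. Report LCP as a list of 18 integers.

sorted suffixes:
  #0 SA[0]=1  'abfaccacddcccddfd'
  #1 SA[1]=4  'accacddcccddfd'
  #2 SA[2]=7  'acddcccddfd'
  #3 SA[3]=0  'babfaccacddcccddfd'
  #4 SA[4]=2  'bfaccacddcccddfd'
  #5 SA[5]=6  'cacddcccddfd'
  #6 SA[6]=5  'ccacddcccddfd'
  #7 SA[7]=11  'cccddfd'
  #8 SA[8]=12  'ccddfd'
  #9 SA[9]=8  'cddcccddfd'
  #10 SA[10]=13  'cddfd'
  #11 SA[11]=17  'd'
  #12 SA[12]=10  'dcccddfd'
  #13 SA[13]=9  'ddcccddfd'
  #14 SA[14]=14  'ddfd'
  #15 SA[15]=15  'dfd'
  #16 SA[16]=3  'faccacddcccddfd'
  #17 SA[17]=16  'fd'

SA = [1, 4, 7, 0, 2, 6, 5, 11, 12, 8, 13, 17, 10, 9, 14, 15, 3, 16]
rank  pair      lcp
   1  s[1:],s[4:]  1  'a'
   2  s[4:],s[7:]  2  'ac'
   3  s[7:],s[0:]  0  ''
   4  s[0:],s[2:]  1  'b'
   5  s[2:],s[6:]  0  ''
   6  s[6:],s[5:]  1  'c'
   7  s[5:],s[11:]  2  'cc'
   8  s[11:],s[12:]  2  'cc'
   9  s[12:],s[8:]  1  'c'
  10  s[8:],s[13:]  3  'cdd'
  11  s[13:],s[17:]  0  ''
  12  s[17:],s[10:]  1  'd'
  13  s[10:],s[9:]  1  'd'
  14  s[9:],s[14:]  2  'dd'
  15  s[14:],s[15:]  1  'd'
  16  s[15:],s[3:]  0  ''
  17  s[3:],s[16:]  1  'f'

[0, 1, 2, 0, 1, 0, 1, 2, 2, 1, 3, 0, 1, 1, 2, 1, 0, 1]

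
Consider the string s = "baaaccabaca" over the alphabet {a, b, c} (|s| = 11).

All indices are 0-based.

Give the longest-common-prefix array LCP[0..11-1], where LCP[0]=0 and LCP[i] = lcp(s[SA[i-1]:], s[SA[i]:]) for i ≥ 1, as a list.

rank→(start, suffix):
  0 → (10, 'a')
  1 → (1, 'aaaccabaca')
  2 → (2, 'aaccabaca')
  3 → (6, 'abaca')
  4 → (8, 'aca')
  5 → (3, 'accabaca')
  6 → (0, 'baaaccabaca')
  7 → (7, 'baca')
  8 → (9, 'ca')
  9 → (5, 'cabaca')
  10 → (4, 'ccabaca')

SA = [10, 1, 2, 6, 8, 3, 0, 7, 9, 5, 4]
[i] adj suffixes → lcp
  [1] 10/1 → 1 ('a')
  [2] 1/2 → 2 ('aa')
  [3] 2/6 → 1 ('a')
  [4] 6/8 → 1 ('a')
  [5] 8/3 → 2 ('ac')
  [6] 3/0 → 0 ('')
  [7] 0/7 → 2 ('ba')
  [8] 7/9 → 0 ('')
  [9] 9/5 → 2 ('ca')
  [10] 5/4 → 1 ('c')

[0, 1, 2, 1, 1, 2, 0, 2, 0, 2, 1]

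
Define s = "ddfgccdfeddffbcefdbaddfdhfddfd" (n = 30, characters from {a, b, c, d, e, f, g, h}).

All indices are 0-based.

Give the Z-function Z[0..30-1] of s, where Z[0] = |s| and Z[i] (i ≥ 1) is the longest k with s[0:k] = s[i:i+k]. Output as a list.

Z[0]=30
i=1: i≥r, start 0; Z[1]=1 extend→box=[1,2)
i=2: i≥r, start 0; Z[2]=0
i=3: i≥r, start 0; Z[3]=0
i=4: i≥r, start 0; Z[4]=0
i=5: i≥r, start 0; Z[5]=0
i=6: i≥r, start 0; Z[6]=1 extend→box=[6,7)
i=7: i≥r, start 0; Z[7]=0
i=8: i≥r, start 0; Z[8]=0
i=9: i≥r, start 0; Z[9]=3 extend→box=[9,12)
i=10: min(r-i=2, Z[1]=1)=1; Z[10]=1
i=11: min(r-i=1, Z[2]=0)=0; Z[11]=0
i=12: i≥r, start 0; Z[12]=0
i=13: i≥r, start 0; Z[13]=0
i=14: i≥r, start 0; Z[14]=0
i=15: i≥r, start 0; Z[15]=0
i=16: i≥r, start 0; Z[16]=0
i=17: i≥r, start 0; Z[17]=1 extend→box=[17,18)
i=18: i≥r, start 0; Z[18]=0
i=19: i≥r, start 0; Z[19]=0
i=20: i≥r, start 0; Z[20]=3 extend→box=[20,23)
i=21: min(r-i=2, Z[1]=1)=1; Z[21]=1
i=22: min(r-i=1, Z[2]=0)=0; Z[22]=0
i=23: i≥r, start 0; Z[23]=1 extend→box=[23,24)
i=24: i≥r, start 0; Z[24]=0
i=25: i≥r, start 0; Z[25]=0
i=26: i≥r, start 0; Z[26]=3 extend→box=[26,29)
i=27: min(r-i=2, Z[1]=1)=1; Z[27]=1
i=28: min(r-i=1, Z[2]=0)=0; Z[28]=0
i=29: i≥r, start 0; Z[29]=1 extend→box=[29,30)

[30, 1, 0, 0, 0, 0, 1, 0, 0, 3, 1, 0, 0, 0, 0, 0, 0, 1, 0, 0, 3, 1, 0, 1, 0, 0, 3, 1, 0, 1]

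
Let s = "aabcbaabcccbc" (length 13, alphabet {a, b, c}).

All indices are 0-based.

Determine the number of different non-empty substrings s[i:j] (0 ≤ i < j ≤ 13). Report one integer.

72

sorted suffixes:
  #0 SA[0]=0  'aabcbaabcccbc'
  #1 SA[1]=5  'aabcccbc'
  #2 SA[2]=1  'abcbaabcccbc'
  #3 SA[3]=6  'abcccbc'
  #4 SA[4]=4  'baabcccbc'
  #5 SA[5]=11  'bc'
  #6 SA[6]=2  'bcbaabcccbc'
  #7 SA[7]=7  'bcccbc'
  #8 SA[8]=12  'c'
  #9 SA[9]=3  'cbaabcccbc'
  #10 SA[10]=10  'cbc'
  #11 SA[11]=9  'ccbc'
  #12 SA[12]=8  'cccbc'

SA = [0, 5, 1, 6, 4, 11, 2, 7, 12, 3, 10, 9, 8]
[i] adj suffixes → lcp
  [1] 0/5 → 4 ('aabc')
  [2] 5/1 → 1 ('a')
  [3] 1/6 → 3 ('abc')
  [4] 6/4 → 0 ('')
  [5] 4/11 → 1 ('b')
  [6] 11/2 → 2 ('bc')
  [7] 2/7 → 2 ('bc')
  [8] 7/12 → 0 ('')
  [9] 12/3 → 1 ('c')
  [10] 3/10 → 2 ('cb')
  [11] 10/9 → 1 ('c')
  [12] 9/8 → 2 ('cc')

n(n+1)/2 = 13·14/2 = 91
Σ LCP = 0 + 4 + 1 + 3 + 0 + 1 + 2 + 2 + 0 + 1 + 2 + 1 + 2 = 19
distinct = 91 − 19 = 72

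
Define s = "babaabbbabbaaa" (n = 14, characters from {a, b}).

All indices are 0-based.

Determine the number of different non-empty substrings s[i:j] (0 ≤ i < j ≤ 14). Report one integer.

80

sorted suffixes:
  #0 SA[0]=13  'a'
  #1 SA[1]=12  'aa'
  #2 SA[2]=11  'aaa'
  #3 SA[3]=3  'aabbbabbaaa'
  #4 SA[4]=1  'abaabbbabbaaa'
  #5 SA[5]=8  'abbaaa'
  #6 SA[6]=4  'abbbabbaaa'
  #7 SA[7]=10  'baaa'
  #8 SA[8]=2  'baabbbabbaaa'
  #9 SA[9]=0  'babaabbbabbaaa'
  #10 SA[10]=7  'babbaaa'
  #11 SA[11]=9  'bbaaa'
  #12 SA[12]=6  'bbabbaaa'
  #13 SA[13]=5  'bbbabbaaa'

SA = [13, 12, 11, 3, 1, 8, 4, 10, 2, 0, 7, 9, 6, 5]
rank  pair      lcp
   1  s[13:],s[12:]  1  'a'
   2  s[12:],s[11:]  2  'aa'
   3  s[11:],s[3:]  2  'aa'
   4  s[3:],s[1:]  1  'a'
   5  s[1:],s[8:]  2  'ab'
   6  s[8:],s[4:]  3  'abb'
   7  s[4:],s[10:]  0  ''
   8  s[10:],s[2:]  3  'baa'
   9  s[2:],s[0:]  2  'ba'
  10  s[0:],s[7:]  3  'bab'
  11  s[7:],s[9:]  1  'b'
  12  s[9:],s[6:]  3  'bba'
  13  s[6:],s[5:]  2  'bb'

n(n+1)/2 = 14·15/2 = 105
Σ LCP = 0 + 1 + 2 + 2 + 1 + 2 + 3 + 0 + 3 + 2 + 3 + 1 + 3 + 2 = 25
distinct = 105 − 25 = 80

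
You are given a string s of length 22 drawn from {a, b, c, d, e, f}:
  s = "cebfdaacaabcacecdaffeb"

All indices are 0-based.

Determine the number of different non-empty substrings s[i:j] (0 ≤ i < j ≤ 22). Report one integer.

231

sorted suffixes:
  #0 SA[0]=8  'aabcacecdaffeb'
  #1 SA[1]=5  'aacaabcacecdaffeb'
  #2 SA[2]=9  'abcacecdaffeb'
  #3 SA[3]=6  'acaabcacecdaffeb'
  #4 SA[4]=12  'acecdaffeb'
  #5 SA[5]=17  'affeb'
  #6 SA[6]=21  'b'
  #7 SA[7]=10  'bcacecdaffeb'
  #8 SA[8]=2  'bfdaacaabcacecdaffeb'
  #9 SA[9]=7  'caabcacecdaffeb'
  #10 SA[10]=11  'cacecdaffeb'
  #11 SA[11]=15  'cdaffeb'
  #12 SA[12]=0  'cebfdaacaabcacecdaffeb'
  #13 SA[13]=13  'cecdaffeb'
  #14 SA[14]=4  'daacaabcacecdaffeb'
  #15 SA[15]=16  'daffeb'
  #16 SA[16]=20  'eb'
  #17 SA[17]=1  'ebfdaacaabcacecdaffeb'
  #18 SA[18]=14  'ecdaffeb'
  #19 SA[19]=3  'fdaacaabcacecdaffeb'
  #20 SA[20]=19  'feb'
  #21 SA[21]=18  'ffeb'

SA = [8, 5, 9, 6, 12, 17, 21, 10, 2, 7, 11, 15, 0, 13, 4, 16, 20, 1, 14, 3, 19, 18]
i: (SA[i-1],SA[i]) lcp shared
  1: (8,5) 2 'aa'
  2: (5,9) 1 'a'
  3: (9,6) 1 'a'
  4: (6,12) 2 'ac'
  5: (12,17) 1 'a'
  6: (17,21) 0 ''
  7: (21,10) 1 'b'
  8: (10,2) 1 'b'
  9: (2,7) 0 ''
  10: (7,11) 2 'ca'
  11: (11,15) 1 'c'
  12: (15,0) 1 'c'
  13: (0,13) 2 'ce'
  14: (13,4) 0 ''
  15: (4,16) 2 'da'
  16: (16,20) 0 ''
  17: (20,1) 2 'eb'
  18: (1,14) 1 'e'
  19: (14,3) 0 ''
  20: (3,19) 1 'f'
  21: (19,18) 1 'f'

n(n+1)/2 = 22·23/2 = 253
Σ LCP = 0 + 2 + 1 + 1 + 2 + 1 + 0 + 1 + 1 + 0 + 2 + 1 + 1 + 2 + 0 + 2 + 0 + 2 + 1 + 0 + 1 + 1 = 22
distinct = 253 − 22 = 231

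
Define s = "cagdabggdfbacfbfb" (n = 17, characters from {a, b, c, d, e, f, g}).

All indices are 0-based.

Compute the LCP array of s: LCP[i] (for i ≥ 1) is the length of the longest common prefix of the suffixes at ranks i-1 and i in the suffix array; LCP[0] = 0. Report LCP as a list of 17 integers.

rank→(start, suffix):
  0 → (4, 'abggdfbacfbfb')
  1 → (11, 'acfbfb')
  2 → (1, 'agdabggdfbacfbfb')
  3 → (16, 'b')
  4 → (10, 'bacfbfb')
  5 → (14, 'bfb')
  6 → (5, 'bggdfbacfbfb')
  7 → (0, 'cagdabggdfbacfbfb')
  8 → (12, 'cfbfb')
  9 → (3, 'dabggdfbacfbfb')
  10 → (8, 'dfbacfbfb')
  11 → (15, 'fb')
  12 → (9, 'fbacfbfb')
  13 → (13, 'fbfb')
  14 → (2, 'gdabggdfbacfbfb')
  15 → (7, 'gdfbacfbfb')
  16 → (6, 'ggdfbacfbfb')

SA = [4, 11, 1, 16, 10, 14, 5, 0, 12, 3, 8, 15, 9, 13, 2, 7, 6]
[i] adj suffixes → lcp
  [1] 4/11 → 1 ('a')
  [2] 11/1 → 1 ('a')
  [3] 1/16 → 0 ('')
  [4] 16/10 → 1 ('b')
  [5] 10/14 → 1 ('b')
  [6] 14/5 → 1 ('b')
  [7] 5/0 → 0 ('')
  [8] 0/12 → 1 ('c')
  [9] 12/3 → 0 ('')
  [10] 3/8 → 1 ('d')
  [11] 8/15 → 0 ('')
  [12] 15/9 → 2 ('fb')
  [13] 9/13 → 2 ('fb')
  [14] 13/2 → 0 ('')
  [15] 2/7 → 2 ('gd')
  [16] 7/6 → 1 ('g')

[0, 1, 1, 0, 1, 1, 1, 0, 1, 0, 1, 0, 2, 2, 0, 2, 1]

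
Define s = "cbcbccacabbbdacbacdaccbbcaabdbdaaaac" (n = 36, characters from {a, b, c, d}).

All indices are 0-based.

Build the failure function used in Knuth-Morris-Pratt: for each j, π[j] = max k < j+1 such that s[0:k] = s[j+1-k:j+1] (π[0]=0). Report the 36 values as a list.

π[0] = 0
j=1 s[j]='b': π[1]=0 (border '')
j=2 s[j]='c': π[2]=1 (border 'c')
j=3 s[j]='b': π[3]=2 (border 'cb')
j=4 s[j]='c': π[4]=3 (border 'cbc')
j=5 s[j]='c': k: 3→1→0; π[5]=1 (border 'c')
j=6 s[j]='a': k: 1→0; π[6]=0 (border '')
j=7 s[j]='c': π[7]=1 (border 'c')
j=8 s[j]='a': k: 1→0; π[8]=0 (border '')
j=9 s[j]='b': π[9]=0 (border '')
j=10 s[j]='b': π[10]=0 (border '')
j=11 s[j]='b': π[11]=0 (border '')
j=12 s[j]='d': π[12]=0 (border '')
j=13 s[j]='a': π[13]=0 (border '')
j=14 s[j]='c': π[14]=1 (border 'c')
j=15 s[j]='b': π[15]=2 (border 'cb')
j=16 s[j]='a': k: 2→0; π[16]=0 (border '')
j=17 s[j]='c': π[17]=1 (border 'c')
j=18 s[j]='d': k: 1→0; π[18]=0 (border '')
j=19 s[j]='a': π[19]=0 (border '')
j=20 s[j]='c': π[20]=1 (border 'c')
j=21 s[j]='c': k: 1→0; π[21]=1 (border 'c')
j=22 s[j]='b': π[22]=2 (border 'cb')
j=23 s[j]='b': k: 2→0; π[23]=0 (border '')
j=24 s[j]='c': π[24]=1 (border 'c')
j=25 s[j]='a': k: 1→0; π[25]=0 (border '')
j=26 s[j]='a': π[26]=0 (border '')
j=27 s[j]='b': π[27]=0 (border '')
j=28 s[j]='d': π[28]=0 (border '')
j=29 s[j]='b': π[29]=0 (border '')
j=30 s[j]='d': π[30]=0 (border '')
j=31 s[j]='a': π[31]=0 (border '')
j=32 s[j]='a': π[32]=0 (border '')
j=33 s[j]='a': π[33]=0 (border '')
j=34 s[j]='a': π[34]=0 (border '')
j=35 s[j]='c': π[35]=1 (border 'c')

[0, 0, 1, 2, 3, 1, 0, 1, 0, 0, 0, 0, 0, 0, 1, 2, 0, 1, 0, 0, 1, 1, 2, 0, 1, 0, 0, 0, 0, 0, 0, 0, 0, 0, 0, 1]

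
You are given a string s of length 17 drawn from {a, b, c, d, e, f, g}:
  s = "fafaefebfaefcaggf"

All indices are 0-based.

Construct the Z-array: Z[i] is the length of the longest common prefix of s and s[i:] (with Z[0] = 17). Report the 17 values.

[17, 0, 2, 0, 0, 1, 0, 0, 2, 0, 0, 1, 0, 0, 0, 0, 1]

Z[0]=17
i=1: fresh scan; Z[1]=0
i=2: fresh scan; Z[2]=2 grow→box=[2,4)
i=3: min(r-i=1, Z[1]=0)=0; Z[3]=0
i=4: fresh scan; Z[4]=0
i=5: fresh scan; Z[5]=1 grow→box=[5,6)
i=6: fresh scan; Z[6]=0
i=7: fresh scan; Z[7]=0
i=8: fresh scan; Z[8]=2 grow→box=[8,10)
i=9: min(r-i=1, Z[1]=0)=0; Z[9]=0
i=10: fresh scan; Z[10]=0
i=11: fresh scan; Z[11]=1 grow→box=[11,12)
i=12: fresh scan; Z[12]=0
i=13: fresh scan; Z[13]=0
i=14: fresh scan; Z[14]=0
i=15: fresh scan; Z[15]=0
i=16: fresh scan; Z[16]=1 grow→box=[16,17)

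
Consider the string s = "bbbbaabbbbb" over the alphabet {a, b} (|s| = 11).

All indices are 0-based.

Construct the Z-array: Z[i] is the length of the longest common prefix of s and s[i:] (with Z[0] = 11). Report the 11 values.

Z[0]=11
i=1: outside box; Z[1]=3 extend→box=[1,4)
i=2: min(r-i=2, Z[1]=3)=2; Z[2]=2
i=3: min(r-i=1, Z[2]=2)=1; Z[3]=1
i=4: outside box; Z[4]=0
i=5: outside box; Z[5]=0
i=6: outside box; Z[6]=4 extend→box=[6,10)
i=7: min(r-i=3, Z[1]=3)=3; Z[7]=4 extend→box=[7,11)
i=8: min(r-i=3, Z[1]=3)=3; Z[8]=3
i=9: min(r-i=2, Z[2]=2)=2; Z[9]=2
i=10: min(r-i=1, Z[3]=1)=1; Z[10]=1

[11, 3, 2, 1, 0, 0, 4, 4, 3, 2, 1]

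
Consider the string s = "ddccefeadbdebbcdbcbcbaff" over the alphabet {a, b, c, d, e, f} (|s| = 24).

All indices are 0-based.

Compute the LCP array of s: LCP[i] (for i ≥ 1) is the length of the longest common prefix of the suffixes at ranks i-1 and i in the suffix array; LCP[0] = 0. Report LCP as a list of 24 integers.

rank→(start, suffix):
  0 → (7, 'adbdebbcdbcbcbaff')
  1 → (21, 'aff')
  2 → (20, 'baff')
  3 → (12, 'bbcdbcbcbaff')
  4 → (18, 'bcbaff')
  5 → (16, 'bcbcbaff')
  6 → (13, 'bcdbcbcbaff')
  7 → (9, 'bdebbcdbcbcbaff')
  8 → (19, 'cbaff')
  9 → (17, 'cbcbaff')
  10 → (2, 'ccefeadbdebbcdbcbcbaff')
  11 → (14, 'cdbcbcbaff')
  12 → (3, 'cefeadbdebbcdbcbcbaff')
  13 → (15, 'dbcbcbaff')
  14 → (8, 'dbdebbcdbcbcbaff')
  15 → (1, 'dccefeadbdebbcdbcbcbaff')
  16 → (0, 'ddccefeadbdebbcdbcbcbaff')
  17 → (10, 'debbcdbcbcbaff')
  18 → (6, 'eadbdebbcdbcbcbaff')
  19 → (11, 'ebbcdbcbcbaff')
  20 → (4, 'efeadbdebbcdbcbcbaff')
  21 → (23, 'f')
  22 → (5, 'feadbdebbcdbcbcbaff')
  23 → (22, 'ff')

SA = [7, 21, 20, 12, 18, 16, 13, 9, 19, 17, 2, 14, 3, 15, 8, 1, 0, 10, 6, 11, 4, 23, 5, 22]
i: (SA[i-1],SA[i]) lcp shared
  1: (7,21) 1 'a'
  2: (21,20) 0 ''
  3: (20,12) 1 'b'
  4: (12,18) 1 'b'
  5: (18,16) 3 'bcb'
  6: (16,13) 2 'bc'
  7: (13,9) 1 'b'
  8: (9,19) 0 ''
  9: (19,17) 2 'cb'
  10: (17,2) 1 'c'
  11: (2,14) 1 'c'
  12: (14,3) 1 'c'
  13: (3,15) 0 ''
  14: (15,8) 2 'db'
  15: (8,1) 1 'd'
  16: (1,0) 1 'd'
  17: (0,10) 1 'd'
  18: (10,6) 0 ''
  19: (6,11) 1 'e'
  20: (11,4) 1 'e'
  21: (4,23) 0 ''
  22: (23,5) 1 'f'
  23: (5,22) 1 'f'

[0, 1, 0, 1, 1, 3, 2, 1, 0, 2, 1, 1, 1, 0, 2, 1, 1, 1, 0, 1, 1, 0, 1, 1]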